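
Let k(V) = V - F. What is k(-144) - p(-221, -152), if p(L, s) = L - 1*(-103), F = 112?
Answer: -138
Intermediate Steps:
k(V) = -112 + V (k(V) = V - 1*112 = V - 112 = -112 + V)
p(L, s) = 103 + L (p(L, s) = L + 103 = 103 + L)
k(-144) - p(-221, -152) = (-112 - 144) - (103 - 221) = -256 - 1*(-118) = -256 + 118 = -138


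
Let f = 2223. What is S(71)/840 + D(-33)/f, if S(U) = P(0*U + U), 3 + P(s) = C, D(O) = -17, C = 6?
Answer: -2537/622440 ≈ -0.0040759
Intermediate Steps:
P(s) = 3 (P(s) = -3 + 6 = 3)
S(U) = 3
S(71)/840 + D(-33)/f = 3/840 - 17/2223 = 3*(1/840) - 17*1/2223 = 1/280 - 17/2223 = -2537/622440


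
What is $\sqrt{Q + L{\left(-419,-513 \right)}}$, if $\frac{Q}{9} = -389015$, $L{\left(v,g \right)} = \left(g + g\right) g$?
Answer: $3 i \sqrt{330533} \approx 1724.8 i$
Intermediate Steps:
$L{\left(v,g \right)} = 2 g^{2}$ ($L{\left(v,g \right)} = 2 g g = 2 g^{2}$)
$Q = -3501135$ ($Q = 9 \left(-389015\right) = -3501135$)
$\sqrt{Q + L{\left(-419,-513 \right)}} = \sqrt{-3501135 + 2 \left(-513\right)^{2}} = \sqrt{-3501135 + 2 \cdot 263169} = \sqrt{-3501135 + 526338} = \sqrt{-2974797} = 3 i \sqrt{330533}$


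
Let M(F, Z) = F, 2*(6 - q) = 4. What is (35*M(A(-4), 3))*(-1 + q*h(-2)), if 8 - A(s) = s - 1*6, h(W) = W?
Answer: -5670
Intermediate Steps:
q = 4 (q = 6 - 1/2*4 = 6 - 2 = 4)
A(s) = 14 - s (A(s) = 8 - (s - 1*6) = 8 - (s - 6) = 8 - (-6 + s) = 8 + (6 - s) = 14 - s)
(35*M(A(-4), 3))*(-1 + q*h(-2)) = (35*(14 - 1*(-4)))*(-1 + 4*(-2)) = (35*(14 + 4))*(-1 - 8) = (35*18)*(-9) = 630*(-9) = -5670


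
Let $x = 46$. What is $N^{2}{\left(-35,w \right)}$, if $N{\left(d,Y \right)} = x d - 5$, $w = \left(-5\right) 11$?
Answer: $2608225$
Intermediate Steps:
$w = -55$
$N{\left(d,Y \right)} = -5 + 46 d$ ($N{\left(d,Y \right)} = 46 d - 5 = -5 + 46 d$)
$N^{2}{\left(-35,w \right)} = \left(-5 + 46 \left(-35\right)\right)^{2} = \left(-5 - 1610\right)^{2} = \left(-1615\right)^{2} = 2608225$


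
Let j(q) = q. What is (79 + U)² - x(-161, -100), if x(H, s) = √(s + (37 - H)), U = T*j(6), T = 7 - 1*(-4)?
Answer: 21025 - 7*√2 ≈ 21015.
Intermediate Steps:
T = 11 (T = 7 + 4 = 11)
U = 66 (U = 11*6 = 66)
x(H, s) = √(37 + s - H)
(79 + U)² - x(-161, -100) = (79 + 66)² - √(37 - 100 - 1*(-161)) = 145² - √(37 - 100 + 161) = 21025 - √98 = 21025 - 7*√2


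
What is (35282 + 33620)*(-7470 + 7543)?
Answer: 5029846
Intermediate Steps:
(35282 + 33620)*(-7470 + 7543) = 68902*73 = 5029846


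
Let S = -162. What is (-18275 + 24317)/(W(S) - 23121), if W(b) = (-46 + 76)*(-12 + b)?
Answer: -2014/9447 ≈ -0.21319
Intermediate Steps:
W(b) = -360 + 30*b (W(b) = 30*(-12 + b) = -360 + 30*b)
(-18275 + 24317)/(W(S) - 23121) = (-18275 + 24317)/((-360 + 30*(-162)) - 23121) = 6042/((-360 - 4860) - 23121) = 6042/(-5220 - 23121) = 6042/(-28341) = 6042*(-1/28341) = -2014/9447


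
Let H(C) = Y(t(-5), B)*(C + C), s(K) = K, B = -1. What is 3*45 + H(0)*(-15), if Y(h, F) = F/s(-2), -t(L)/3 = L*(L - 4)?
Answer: 135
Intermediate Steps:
t(L) = -3*L*(-4 + L) (t(L) = -3*L*(L - 4) = -3*L*(-4 + L))
Y(h, F) = -F/2 (Y(h, F) = F/(-2) = F*(-1/2) = -F/2)
H(C) = C (H(C) = (-1/2*(-1))*(C + C) = (2*C)/2 = C)
3*45 + H(0)*(-15) = 3*45 + 0*(-15) = 135 + 0 = 135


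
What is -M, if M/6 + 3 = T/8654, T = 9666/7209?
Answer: 6931496/385103 ≈ 17.999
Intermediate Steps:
T = 358/267 (T = 9666*(1/7209) = 358/267 ≈ 1.3408)
M = -6931496/385103 (M = -18 + 6*((358/267)/8654) = -18 + 6*((358/267)*(1/8654)) = -18 + 6*(179/1155309) = -18 + 358/385103 = -6931496/385103 ≈ -17.999)
-M = -1*(-6931496/385103) = 6931496/385103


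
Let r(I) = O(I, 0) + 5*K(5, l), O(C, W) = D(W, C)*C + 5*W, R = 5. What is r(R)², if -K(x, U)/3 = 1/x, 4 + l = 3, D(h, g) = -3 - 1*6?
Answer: 2304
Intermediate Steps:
D(h, g) = -9 (D(h, g) = -3 - 6 = -9)
l = -1 (l = -4 + 3 = -1)
K(x, U) = -3/x
O(C, W) = -9*C + 5*W
r(I) = -3 - 9*I (r(I) = (-9*I + 5*0) + 5*(-3/5) = (-9*I + 0) + 5*(-3*⅕) = -9*I + 5*(-⅗) = -9*I - 3 = -3 - 9*I)
r(R)² = (-3 - 9*5)² = (-3 - 45)² = (-48)² = 2304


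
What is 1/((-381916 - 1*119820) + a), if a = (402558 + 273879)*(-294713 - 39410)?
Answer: -1/226013661487 ≈ -4.4245e-12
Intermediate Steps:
a = -226013159751 (a = 676437*(-334123) = -226013159751)
1/((-381916 - 1*119820) + a) = 1/((-381916 - 1*119820) - 226013159751) = 1/((-381916 - 119820) - 226013159751) = 1/(-501736 - 226013159751) = 1/(-226013661487) = -1/226013661487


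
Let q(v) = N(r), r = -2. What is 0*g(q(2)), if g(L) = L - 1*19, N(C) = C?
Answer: 0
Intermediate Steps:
q(v) = -2
g(L) = -19 + L (g(L) = L - 19 = -19 + L)
0*g(q(2)) = 0*(-19 - 2) = 0*(-21) = 0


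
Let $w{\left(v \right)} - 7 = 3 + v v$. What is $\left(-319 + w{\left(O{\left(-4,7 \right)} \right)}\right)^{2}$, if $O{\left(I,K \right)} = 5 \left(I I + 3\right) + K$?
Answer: $101909025$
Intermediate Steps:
$O{\left(I,K \right)} = 15 + K + 5 I^{2}$ ($O{\left(I,K \right)} = 5 \left(I^{2} + 3\right) + K = 5 \left(3 + I^{2}\right) + K = \left(15 + 5 I^{2}\right) + K = 15 + K + 5 I^{2}$)
$w{\left(v \right)} = 10 + v^{2}$ ($w{\left(v \right)} = 7 + \left(3 + v v\right) = 7 + \left(3 + v^{2}\right) = 10 + v^{2}$)
$\left(-319 + w{\left(O{\left(-4,7 \right)} \right)}\right)^{2} = \left(-319 + \left(10 + \left(15 + 7 + 5 \left(-4\right)^{2}\right)^{2}\right)\right)^{2} = \left(-319 + \left(10 + \left(15 + 7 + 5 \cdot 16\right)^{2}\right)\right)^{2} = \left(-319 + \left(10 + \left(15 + 7 + 80\right)^{2}\right)\right)^{2} = \left(-319 + \left(10 + 102^{2}\right)\right)^{2} = \left(-319 + \left(10 + 10404\right)\right)^{2} = \left(-319 + 10414\right)^{2} = 10095^{2} = 101909025$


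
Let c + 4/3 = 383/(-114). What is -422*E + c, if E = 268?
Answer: -12893479/114 ≈ -1.1310e+5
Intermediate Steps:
c = -535/114 (c = -4/3 + 383/(-114) = -4/3 + 383*(-1/114) = -4/3 - 383/114 = -535/114 ≈ -4.6930)
-422*E + c = -422*268 - 535/114 = -113096 - 535/114 = -12893479/114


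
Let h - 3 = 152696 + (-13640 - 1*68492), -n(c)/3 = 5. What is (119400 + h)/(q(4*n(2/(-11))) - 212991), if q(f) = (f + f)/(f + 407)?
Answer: -65918549/73907997 ≈ -0.89190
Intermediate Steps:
n(c) = -15 (n(c) = -3*5 = -15)
q(f) = 2*f/(407 + f) (q(f) = (2*f)/(407 + f) = 2*f/(407 + f))
h = 70567 (h = 3 + (152696 + (-13640 - 1*68492)) = 3 + (152696 + (-13640 - 68492)) = 3 + (152696 - 82132) = 3 + 70564 = 70567)
(119400 + h)/(q(4*n(2/(-11))) - 212991) = (119400 + 70567)/(2*(4*(-15))/(407 + 4*(-15)) - 212991) = 189967/(2*(-60)/(407 - 60) - 212991) = 189967/(2*(-60)/347 - 212991) = 189967/(2*(-60)*(1/347) - 212991) = 189967/(-120/347 - 212991) = 189967/(-73907997/347) = 189967*(-347/73907997) = -65918549/73907997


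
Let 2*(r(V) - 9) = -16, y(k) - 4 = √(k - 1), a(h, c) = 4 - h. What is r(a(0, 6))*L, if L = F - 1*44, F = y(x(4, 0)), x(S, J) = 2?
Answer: -39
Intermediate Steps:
y(k) = 4 + √(-1 + k) (y(k) = 4 + √(k - 1) = 4 + √(-1 + k))
F = 5 (F = 4 + √(-1 + 2) = 4 + √1 = 4 + 1 = 5)
L = -39 (L = 5 - 1*44 = 5 - 44 = -39)
r(V) = 1 (r(V) = 9 + (½)*(-16) = 9 - 8 = 1)
r(a(0, 6))*L = 1*(-39) = -39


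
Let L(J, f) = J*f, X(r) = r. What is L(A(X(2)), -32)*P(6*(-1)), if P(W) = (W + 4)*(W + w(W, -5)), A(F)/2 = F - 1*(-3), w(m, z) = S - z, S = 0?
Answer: -640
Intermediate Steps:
w(m, z) = -z (w(m, z) = 0 - z = -z)
A(F) = 6 + 2*F (A(F) = 2*(F - 1*(-3)) = 2*(F + 3) = 2*(3 + F) = 6 + 2*F)
P(W) = (4 + W)*(5 + W) (P(W) = (W + 4)*(W - 1*(-5)) = (4 + W)*(W + 5) = (4 + W)*(5 + W))
L(A(X(2)), -32)*P(6*(-1)) = ((6 + 2*2)*(-32))*(20 + (6*(-1))**2 + 9*(6*(-1))) = ((6 + 4)*(-32))*(20 + (-6)**2 + 9*(-6)) = (10*(-32))*(20 + 36 - 54) = -320*2 = -640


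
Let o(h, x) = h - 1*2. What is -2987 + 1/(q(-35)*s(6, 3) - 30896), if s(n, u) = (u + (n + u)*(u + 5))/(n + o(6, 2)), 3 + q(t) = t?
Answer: -93137648/31181 ≈ -2987.0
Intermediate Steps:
q(t) = -3 + t
o(h, x) = -2 + h (o(h, x) = h - 2 = -2 + h)
s(n, u) = (u + (5 + u)*(n + u))/(4 + n) (s(n, u) = (u + (n + u)*(u + 5))/(n + (-2 + 6)) = (u + (n + u)*(5 + u))/(n + 4) = (u + (5 + u)*(n + u))/(4 + n))
-2987 + 1/(q(-35)*s(6, 3) - 30896) = -2987 + 1/((-3 - 35)*((3**2 + 5*6 + 6*3 + 6*3)/(4 + 6)) - 30896) = -2987 + 1/(-38*(9 + 30 + 18 + 18)/10 - 30896) = -2987 + 1/(-19*75/5 - 30896) = -2987 + 1/(-38*15/2 - 30896) = -2987 + 1/(-285 - 30896) = -2987 + 1/(-31181) = -2987 - 1/31181 = -93137648/31181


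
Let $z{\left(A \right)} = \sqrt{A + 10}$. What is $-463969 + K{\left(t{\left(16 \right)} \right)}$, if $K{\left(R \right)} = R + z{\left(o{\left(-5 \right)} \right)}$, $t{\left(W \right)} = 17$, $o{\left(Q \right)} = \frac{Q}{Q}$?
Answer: $-463952 + \sqrt{11} \approx -4.6395 \cdot 10^{5}$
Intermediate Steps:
$o{\left(Q \right)} = 1$
$z{\left(A \right)} = \sqrt{10 + A}$
$K{\left(R \right)} = R + \sqrt{11}$ ($K{\left(R \right)} = R + \sqrt{10 + 1} = R + \sqrt{11}$)
$-463969 + K{\left(t{\left(16 \right)} \right)} = -463969 + \left(17 + \sqrt{11}\right) = -463952 + \sqrt{11}$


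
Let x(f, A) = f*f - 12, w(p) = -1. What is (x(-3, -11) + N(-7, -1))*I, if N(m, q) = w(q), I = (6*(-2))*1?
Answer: 48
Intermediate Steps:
I = -12 (I = -12*1 = -12)
N(m, q) = -1
x(f, A) = -12 + f² (x(f, A) = f² - 12 = -12 + f²)
(x(-3, -11) + N(-7, -1))*I = ((-12 + (-3)²) - 1)*(-12) = ((-12 + 9) - 1)*(-12) = (-3 - 1)*(-12) = -4*(-12) = 48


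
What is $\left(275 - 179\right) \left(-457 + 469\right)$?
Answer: $1152$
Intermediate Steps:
$\left(275 - 179\right) \left(-457 + 469\right) = 96 \cdot 12 = 1152$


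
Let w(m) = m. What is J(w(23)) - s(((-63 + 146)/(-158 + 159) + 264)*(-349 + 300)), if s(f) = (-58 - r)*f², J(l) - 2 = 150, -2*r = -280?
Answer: 57242197934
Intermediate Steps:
r = 140 (r = -½*(-280) = 140)
J(l) = 152 (J(l) = 2 + 150 = 152)
s(f) = -198*f² (s(f) = (-58 - 1*140)*f² = (-58 - 140)*f² = -198*f²)
J(w(23)) - s(((-63 + 146)/(-158 + 159) + 264)*(-349 + 300)) = 152 - (-198)*(((-63 + 146)/(-158 + 159) + 264)*(-349 + 300))² = 152 - (-198)*((83/1 + 264)*(-49))² = 152 - (-198)*((83*1 + 264)*(-49))² = 152 - (-198)*((83 + 264)*(-49))² = 152 - (-198)*(347*(-49))² = 152 - (-198)*(-17003)² = 152 - (-198)*289102009 = 152 - 1*(-57242197782) = 152 + 57242197782 = 57242197934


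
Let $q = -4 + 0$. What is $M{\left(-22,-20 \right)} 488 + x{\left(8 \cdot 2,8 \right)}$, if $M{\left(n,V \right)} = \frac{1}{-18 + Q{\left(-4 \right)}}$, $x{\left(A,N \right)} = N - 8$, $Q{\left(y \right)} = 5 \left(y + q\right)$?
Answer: $- \frac{244}{29} \approx -8.4138$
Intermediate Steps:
$q = -4$
$Q{\left(y \right)} = -20 + 5 y$ ($Q{\left(y \right)} = 5 \left(y - 4\right) = 5 \left(-4 + y\right) = -20 + 5 y$)
$x{\left(A,N \right)} = -8 + N$ ($x{\left(A,N \right)} = N - 8 = -8 + N$)
$M{\left(n,V \right)} = - \frac{1}{58}$ ($M{\left(n,V \right)} = \frac{1}{-18 + \left(-20 + 5 \left(-4\right)\right)} = \frac{1}{-18 - 40} = \frac{1}{-58} = - \frac{1}{58}$)
$M{\left(-22,-20 \right)} 488 + x{\left(8 \cdot 2,8 \right)} = \left(- \frac{1}{58}\right) 488 + \left(-8 + 8\right) = - \frac{244}{29} + 0 = - \frac{244}{29}$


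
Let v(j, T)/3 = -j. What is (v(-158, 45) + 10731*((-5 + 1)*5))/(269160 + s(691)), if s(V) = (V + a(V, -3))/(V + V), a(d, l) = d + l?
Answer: -295949772/371980499 ≈ -0.79561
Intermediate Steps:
v(j, T) = -3*j (v(j, T) = 3*(-j) = -3*j)
s(V) = (-3 + 2*V)/(2*V) (s(V) = (V + (V - 3))/(V + V) = (V + (-3 + V))/((2*V)) = (-3 + 2*V)*(1/(2*V)) = (-3 + 2*V)/(2*V))
(v(-158, 45) + 10731*((-5 + 1)*5))/(269160 + s(691)) = (-3*(-158) + 10731*((-5 + 1)*5))/(269160 + (-3/2 + 691)/691) = (474 + 10731*(-4*5))/(269160 + (1/691)*(1379/2)) = (474 + 10731*(-20))/(269160 + 1379/1382) = (474 - 214620)/(371980499/1382) = -214146*1382/371980499 = -295949772/371980499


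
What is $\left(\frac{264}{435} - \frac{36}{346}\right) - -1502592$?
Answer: $\frac{37692532934}{25085} \approx 1.5026 \cdot 10^{6}$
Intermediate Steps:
$\left(\frac{264}{435} - \frac{36}{346}\right) - -1502592 = \left(264 \cdot \frac{1}{435} - \frac{18}{173}\right) + 1502592 = \left(\frac{88}{145} - \frac{18}{173}\right) + 1502592 = \frac{12614}{25085} + 1502592 = \frac{37692532934}{25085}$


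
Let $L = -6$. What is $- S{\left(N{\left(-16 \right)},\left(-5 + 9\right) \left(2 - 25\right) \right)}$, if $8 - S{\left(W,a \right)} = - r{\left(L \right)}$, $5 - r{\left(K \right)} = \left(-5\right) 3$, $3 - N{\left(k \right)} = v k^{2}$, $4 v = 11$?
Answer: $-28$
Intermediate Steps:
$v = \frac{11}{4}$ ($v = \frac{1}{4} \cdot 11 = \frac{11}{4} \approx 2.75$)
$N{\left(k \right)} = 3 - \frac{11 k^{2}}{4}$
$r{\left(K \right)} = 20$ ($r{\left(K \right)} = 5 - \left(-5\right) 3 = 5 - -15 = 5 + 15 = 20$)
$S{\left(W,a \right)} = 28$ ($S{\left(W,a \right)} = 8 - \left(-1\right) 20 = 8 - -20 = 8 + 20 = 28$)
$- S{\left(N{\left(-16 \right)},\left(-5 + 9\right) \left(2 - 25\right) \right)} = \left(-1\right) 28 = -28$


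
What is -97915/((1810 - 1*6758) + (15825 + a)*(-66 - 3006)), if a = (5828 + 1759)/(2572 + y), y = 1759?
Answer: 424069865/210593703452 ≈ 0.0020137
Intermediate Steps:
a = 7587/4331 (a = (5828 + 1759)/(2572 + 1759) = 7587/4331 ≈ 1.7518)
-97915/((1810 - 1*6758) + (15825 + a)*(-66 - 3006)) = -97915/((1810 - 1*6758) + (15825 + 7587/4331)*(-66 - 3006)) = -97915/((1810 - 6758) + (68545662/4331)*(-3072)) = -97915/(-4948 - 210572273664/4331) = -97915/(-210593703452/4331) = -97915*(-4331/210593703452) = 424069865/210593703452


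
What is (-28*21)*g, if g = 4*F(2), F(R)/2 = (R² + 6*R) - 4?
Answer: -56448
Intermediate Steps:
F(R) = -8 + 2*R² + 12*R (F(R) = 2*((R² + 6*R) - 4) = 2*(-4 + R² + 6*R) = -8 + 2*R² + 12*R)
g = 96 (g = 4*(-8 + 2*2² + 12*2) = 4*(-8 + 2*4 + 24) = 4*(-8 + 8 + 24) = 4*24 = 96)
(-28*21)*g = -28*21*96 = -588*96 = -56448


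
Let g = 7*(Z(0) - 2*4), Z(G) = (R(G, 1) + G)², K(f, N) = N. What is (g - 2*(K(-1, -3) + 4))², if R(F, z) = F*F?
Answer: 3364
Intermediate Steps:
R(F, z) = F²
Z(G) = (G + G²)² (Z(G) = (G² + G)² = (G + G²)²)
g = -56 (g = 7*(0²*(1 + 0)² - 2*4) = 7*(0*1² - 8) = 7*(0*1 - 8) = 7*(0 - 8) = 7*(-8) = -56)
(g - 2*(K(-1, -3) + 4))² = (-56 - 2*(-3 + 4))² = (-56 - 2*1)² = (-56 - 2)² = (-58)² = 3364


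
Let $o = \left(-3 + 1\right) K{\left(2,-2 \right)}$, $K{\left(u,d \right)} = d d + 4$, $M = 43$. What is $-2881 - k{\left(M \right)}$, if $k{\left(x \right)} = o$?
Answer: $-2865$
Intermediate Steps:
$K{\left(u,d \right)} = 4 + d^{2}$ ($K{\left(u,d \right)} = d^{2} + 4 = 4 + d^{2}$)
$o = -16$ ($o = \left(-3 + 1\right) \left(4 + \left(-2\right)^{2}\right) = - 2 \left(4 + 4\right) = \left(-2\right) 8 = -16$)
$k{\left(x \right)} = -16$
$-2881 - k{\left(M \right)} = -2881 - -16 = -2881 + 16 = -2865$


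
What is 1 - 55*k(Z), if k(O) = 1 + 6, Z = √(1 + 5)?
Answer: -384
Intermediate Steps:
Z = √6 ≈ 2.4495
k(O) = 7
1 - 55*k(Z) = 1 - 55*7 = 1 - 385 = -384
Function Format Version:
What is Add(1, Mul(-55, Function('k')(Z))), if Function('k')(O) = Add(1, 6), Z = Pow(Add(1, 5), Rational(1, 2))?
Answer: -384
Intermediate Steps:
Z = Pow(6, Rational(1, 2)) ≈ 2.4495
Function('k')(O) = 7
Add(1, Mul(-55, Function('k')(Z))) = Add(1, Mul(-55, 7)) = Add(1, -385) = -384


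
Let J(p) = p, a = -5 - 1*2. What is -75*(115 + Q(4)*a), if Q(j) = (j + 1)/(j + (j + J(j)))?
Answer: -33625/4 ≈ -8406.3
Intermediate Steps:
a = -7 (a = -5 - 2 = -7)
Q(j) = (1 + j)/(3*j) (Q(j) = (j + 1)/(j + (j + j)) = (1 + j)/(j + 2*j) = (1 + j)/((3*j)) = (1 + j)*(1/(3*j)) = (1 + j)/(3*j))
-75*(115 + Q(4)*a) = -75*(115 + ((1/3)*(1 + 4)/4)*(-7)) = -75*(115 + ((1/3)*(1/4)*5)*(-7)) = -75*(115 + (5/12)*(-7)) = -75*(115 - 35/12) = -75*1345/12 = -33625/4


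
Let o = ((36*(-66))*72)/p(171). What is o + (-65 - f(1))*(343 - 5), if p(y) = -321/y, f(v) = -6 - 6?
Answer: 7834306/107 ≈ 73218.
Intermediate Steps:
f(v) = -12
o = 9751104/107 (o = ((36*(-66))*72)/((-321/171)) = (-2376*72)/((-321*1/171)) = -171072/(-107/57) = -171072*(-57/107) = 9751104/107 ≈ 91132.)
o + (-65 - f(1))*(343 - 5) = 9751104/107 + (-65 - 1*(-12))*(343 - 5) = 9751104/107 + (-65 + 12)*338 = 9751104/107 - 53*338 = 9751104/107 - 17914 = 7834306/107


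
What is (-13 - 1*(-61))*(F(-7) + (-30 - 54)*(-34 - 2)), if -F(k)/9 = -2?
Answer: 146016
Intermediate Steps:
F(k) = 18 (F(k) = -9*(-2) = 18)
(-13 - 1*(-61))*(F(-7) + (-30 - 54)*(-34 - 2)) = (-13 - 1*(-61))*(18 + (-30 - 54)*(-34 - 2)) = (-13 + 61)*(18 - 84*(-36)) = 48*(18 + 3024) = 48*3042 = 146016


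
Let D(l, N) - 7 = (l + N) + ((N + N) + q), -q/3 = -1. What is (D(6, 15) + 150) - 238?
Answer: -27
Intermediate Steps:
q = 3 (q = -3*(-1) = 3)
D(l, N) = 10 + l + 3*N (D(l, N) = 7 + ((l + N) + ((N + N) + 3)) = 7 + ((N + l) + (2*N + 3)) = 7 + ((N + l) + (3 + 2*N)) = 7 + (3 + l + 3*N) = 10 + l + 3*N)
(D(6, 15) + 150) - 238 = ((10 + 6 + 3*15) + 150) - 238 = ((10 + 6 + 45) + 150) - 238 = (61 + 150) - 238 = 211 - 238 = -27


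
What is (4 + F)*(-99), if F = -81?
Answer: 7623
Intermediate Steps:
(4 + F)*(-99) = (4 - 81)*(-99) = -77*(-99) = 7623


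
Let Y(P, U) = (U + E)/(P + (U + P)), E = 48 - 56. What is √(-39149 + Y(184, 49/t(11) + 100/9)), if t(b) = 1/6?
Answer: 2*I*√89795450134/3029 ≈ 197.86*I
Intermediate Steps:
E = -8
t(b) = ⅙
Y(P, U) = (-8 + U)/(U + 2*P) (Y(P, U) = (U - 8)/(P + (U + P)) = (-8 + U)/(P + (P + U)) = (-8 + U)/(U + 2*P))
√(-39149 + Y(184, 49/t(11) + 100/9)) = √(-39149 + (-8 + (49/(⅙) + 100/9))/((49/(⅙) + 100/9) + 2*184)) = √(-39149 + (-8 + (49*6 + 100*(⅑)))/((49*6 + 100*(⅑)) + 368)) = √(-39149 + (-8 + (294 + 100/9))/((294 + 100/9) + 368)) = √(-39149 + (-8 + 2746/9)/(2746/9 + 368)) = √(-39149 + (2674/9)/(6058/9)) = √(-39149 + (9/6058)*(2674/9)) = √(-39149 + 1337/3029) = √(-118580984/3029) = 2*I*√89795450134/3029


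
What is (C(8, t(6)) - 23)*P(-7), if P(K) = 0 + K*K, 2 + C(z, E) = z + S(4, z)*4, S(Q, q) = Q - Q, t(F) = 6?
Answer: -833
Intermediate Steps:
S(Q, q) = 0
C(z, E) = -2 + z (C(z, E) = -2 + (z + 0*4) = -2 + (z + 0) = -2 + z)
P(K) = K**2 (P(K) = 0 + K**2 = K**2)
(C(8, t(6)) - 23)*P(-7) = ((-2 + 8) - 23)*(-7)**2 = (6 - 23)*49 = -17*49 = -833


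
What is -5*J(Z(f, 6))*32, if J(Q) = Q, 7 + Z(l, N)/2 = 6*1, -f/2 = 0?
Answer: 320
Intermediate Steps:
f = 0 (f = -2*0 = 0)
Z(l, N) = -2 (Z(l, N) = -14 + 2*(6*1) = -14 + 2*6 = -14 + 12 = -2)
-5*J(Z(f, 6))*32 = -5*(-2)*32 = 10*32 = 320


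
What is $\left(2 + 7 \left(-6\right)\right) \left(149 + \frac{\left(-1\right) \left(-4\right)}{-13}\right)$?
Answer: $- \frac{77320}{13} \approx -5947.7$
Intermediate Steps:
$\left(2 + 7 \left(-6\right)\right) \left(149 + \frac{\left(-1\right) \left(-4\right)}{-13}\right) = \left(2 - 42\right) \left(149 + 4 \left(- \frac{1}{13}\right)\right) = - 40 \left(149 - \frac{4}{13}\right) = \left(-40\right) \frac{1933}{13} = - \frac{77320}{13}$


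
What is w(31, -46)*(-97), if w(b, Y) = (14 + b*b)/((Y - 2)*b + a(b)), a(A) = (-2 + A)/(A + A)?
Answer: 5863650/92227 ≈ 63.578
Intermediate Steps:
a(A) = (-2 + A)/(2*A) (a(A) = (-2 + A)/((2*A)) = (-2 + A)*(1/(2*A)) = (-2 + A)/(2*A))
w(b, Y) = (14 + b**2)/(b*(-2 + Y) + (-2 + b)/(2*b)) (w(b, Y) = (14 + b*b)/((Y - 2)*b + (-2 + b)/(2*b)) = (14 + b**2)/((-2 + Y)*b + (-2 + b)/(2*b)) = (14 + b**2)/(b*(-2 + Y) + (-2 + b)/(2*b)))
w(31, -46)*(-97) = (2*31*(14 + 31**2)/(-2 + 31 + 2*31**2*(-2 - 46)))*(-97) = (2*31*(14 + 961)/(-2 + 31 + 2*961*(-48)))*(-97) = (2*31*975/(-2 + 31 - 92256))*(-97) = (2*31*975/(-92227))*(-97) = (2*31*(-1/92227)*975)*(-97) = -60450/92227*(-97) = 5863650/92227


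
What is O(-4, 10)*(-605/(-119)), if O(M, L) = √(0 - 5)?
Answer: 605*I*√5/119 ≈ 11.368*I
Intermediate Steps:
O(M, L) = I*√5 (O(M, L) = √(-5) = I*√5)
O(-4, 10)*(-605/(-119)) = (I*√5)*(-605/(-119)) = (I*√5)*(-605*(-1/119)) = (I*√5)*(605/119) = 605*I*√5/119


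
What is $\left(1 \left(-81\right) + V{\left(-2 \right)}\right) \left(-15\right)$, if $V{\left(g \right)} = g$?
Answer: $1245$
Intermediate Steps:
$\left(1 \left(-81\right) + V{\left(-2 \right)}\right) \left(-15\right) = \left(1 \left(-81\right) - 2\right) \left(-15\right) = \left(-81 - 2\right) \left(-15\right) = \left(-83\right) \left(-15\right) = 1245$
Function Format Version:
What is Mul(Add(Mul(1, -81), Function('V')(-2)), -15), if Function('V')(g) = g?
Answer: 1245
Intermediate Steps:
Mul(Add(Mul(1, -81), Function('V')(-2)), -15) = Mul(Add(Mul(1, -81), -2), -15) = Mul(Add(-81, -2), -15) = Mul(-83, -15) = 1245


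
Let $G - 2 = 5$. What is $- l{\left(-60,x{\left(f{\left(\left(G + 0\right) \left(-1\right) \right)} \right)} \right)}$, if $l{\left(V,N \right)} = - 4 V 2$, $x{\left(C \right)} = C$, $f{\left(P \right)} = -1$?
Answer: $-480$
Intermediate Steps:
$G = 7$ ($G = 2 + 5 = 7$)
$l{\left(V,N \right)} = - 8 V$
$- l{\left(-60,x{\left(f{\left(\left(G + 0\right) \left(-1\right) \right)} \right)} \right)} = - \left(-8\right) \left(-60\right) = \left(-1\right) 480 = -480$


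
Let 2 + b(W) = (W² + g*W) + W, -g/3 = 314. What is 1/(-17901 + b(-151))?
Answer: 1/146989 ≈ 6.8032e-6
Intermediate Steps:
g = -942 (g = -3*314 = -942)
b(W) = -2 + W² - 941*W (b(W) = -2 + ((W² - 942*W) + W) = -2 + (W² - 941*W) = -2 + W² - 941*W)
1/(-17901 + b(-151)) = 1/(-17901 + (-2 + (-151)² - 941*(-151))) = 1/(-17901 + (-2 + 22801 + 142091)) = 1/(-17901 + 164890) = 1/146989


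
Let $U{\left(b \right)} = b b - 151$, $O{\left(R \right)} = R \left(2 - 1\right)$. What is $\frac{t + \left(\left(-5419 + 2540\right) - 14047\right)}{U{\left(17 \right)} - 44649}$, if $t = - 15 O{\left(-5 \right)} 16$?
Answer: $\frac{5242}{14837} \approx 0.35331$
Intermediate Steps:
$O{\left(R \right)} = R$ ($O{\left(R \right)} = R 1 = R$)
$t = 1200$ ($t = \left(-15\right) \left(-5\right) 16 = 75 \cdot 16 = 1200$)
$U{\left(b \right)} = -151 + b^{2}$ ($U{\left(b \right)} = b^{2} - 151 = -151 + b^{2}$)
$\frac{t + \left(\left(-5419 + 2540\right) - 14047\right)}{U{\left(17 \right)} - 44649} = \frac{1200 + \left(\left(-5419 + 2540\right) - 14047\right)}{\left(-151 + 17^{2}\right) - 44649} = \frac{1200 - 16926}{\left(-151 + 289\right) - 44649} = \frac{1200 - 16926}{138 - 44649} = - \frac{15726}{-44511} = \left(-15726\right) \left(- \frac{1}{44511}\right) = \frac{5242}{14837}$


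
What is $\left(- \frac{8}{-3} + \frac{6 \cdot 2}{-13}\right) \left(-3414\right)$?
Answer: $- \frac{77384}{13} \approx -5952.6$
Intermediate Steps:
$\left(- \frac{8}{-3} + \frac{6 \cdot 2}{-13}\right) \left(-3414\right) = \left(\left(-8\right) \left(- \frac{1}{3}\right) + 12 \left(- \frac{1}{13}\right)\right) \left(-3414\right) = \left(\frac{8}{3} - \frac{12}{13}\right) \left(-3414\right) = \frac{68}{39} \left(-3414\right) = - \frac{77384}{13}$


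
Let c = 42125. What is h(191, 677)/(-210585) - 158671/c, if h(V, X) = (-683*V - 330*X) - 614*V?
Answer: -2713417282/1774178625 ≈ -1.5294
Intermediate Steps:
h(V, X) = -1297*V - 330*X
h(191, 677)/(-210585) - 158671/c = (-1297*191 - 330*677)/(-210585) - 158671/42125 = (-247727 - 223410)*(-1/210585) - 158671*1/42125 = -471137*(-1/210585) - 158671/42125 = 471137/210585 - 158671/42125 = -2713417282/1774178625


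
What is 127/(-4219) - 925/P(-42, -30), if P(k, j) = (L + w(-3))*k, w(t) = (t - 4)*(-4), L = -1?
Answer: 3758557/4784346 ≈ 0.78559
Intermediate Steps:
w(t) = 16 - 4*t (w(t) = (-4 + t)*(-4) = 16 - 4*t)
P(k, j) = 27*k (P(k, j) = (-1 + (16 - 4*(-3)))*k = (-1 + (16 + 12))*k = (-1 + 28)*k = 27*k)
127/(-4219) - 925/P(-42, -30) = 127/(-4219) - 925/(27*(-42)) = 127*(-1/4219) - 925/(-1134) = -127/4219 - 925*(-1/1134) = -127/4219 + 925/1134 = 3758557/4784346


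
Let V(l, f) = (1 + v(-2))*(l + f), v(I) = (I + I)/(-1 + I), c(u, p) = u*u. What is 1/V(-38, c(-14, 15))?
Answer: 3/1106 ≈ 0.0027125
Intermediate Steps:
c(u, p) = u**2
v(I) = 2*I/(-1 + I) (v(I) = (2*I)/(-1 + I) = 2*I/(-1 + I))
V(l, f) = 7*f/3 + 7*l/3 (V(l, f) = (1 + 2*(-2)/(-1 - 2))*(l + f) = (1 + 2*(-2)/(-3))*(f + l) = (1 + 2*(-2)*(-1/3))*(f + l) = (1 + 4/3)*(f + l) = 7*(f + l)/3 = 7*f/3 + 7*l/3)
1/V(-38, c(-14, 15)) = 1/((7/3)*(-14)**2 + (7/3)*(-38)) = 1/((7/3)*196 - 266/3) = 1/(1372/3 - 266/3) = 1/(1106/3) = 3/1106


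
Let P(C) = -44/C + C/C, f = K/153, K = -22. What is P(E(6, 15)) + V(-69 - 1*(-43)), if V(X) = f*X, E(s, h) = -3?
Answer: 2969/153 ≈ 19.405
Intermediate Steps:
f = -22/153 ≈ -0.14379
V(X) = -22*X/153
P(C) = 1 - 44/C (P(C) = -44/C + 1 = 1 - 44/C)
P(E(6, 15)) + V(-69 - 1*(-43)) = (-44 - 3)/(-3) - 22*(-69 - 1*(-43))/153 = -⅓*(-47) - 22*(-69 + 43)/153 = 47/3 - 22/153*(-26) = 47/3 + 572/153 = 2969/153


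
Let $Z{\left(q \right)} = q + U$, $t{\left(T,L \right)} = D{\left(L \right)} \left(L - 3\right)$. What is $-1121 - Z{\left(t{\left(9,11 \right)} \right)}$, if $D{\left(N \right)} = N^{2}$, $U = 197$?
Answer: $-2286$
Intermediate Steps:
$t{\left(T,L \right)} = L^{2} \left(-3 + L\right)$ ($t{\left(T,L \right)} = L^{2} \left(L - 3\right) = L^{2} \left(-3 + L\right)$)
$Z{\left(q \right)} = 197 + q$ ($Z{\left(q \right)} = q + 197 = 197 + q$)
$-1121 - Z{\left(t{\left(9,11 \right)} \right)} = -1121 - \left(197 + 11^{2} \left(-3 + 11\right)\right) = -1121 - \left(197 + 121 \cdot 8\right) = -1121 - \left(197 + 968\right) = -1121 - 1165 = -2286$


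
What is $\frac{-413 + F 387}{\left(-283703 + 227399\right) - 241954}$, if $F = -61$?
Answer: $\frac{12010}{149129} \approx 0.080534$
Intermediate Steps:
$\frac{-413 + F 387}{\left(-283703 + 227399\right) - 241954} = \frac{-413 - 23607}{\left(-283703 + 227399\right) - 241954} = \frac{-413 - 23607}{-56304 - 241954} = - \frac{24020}{-298258} = \left(-24020\right) \left(- \frac{1}{298258}\right) = \frac{12010}{149129}$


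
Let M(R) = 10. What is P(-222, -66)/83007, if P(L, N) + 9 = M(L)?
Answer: 1/83007 ≈ 1.2047e-5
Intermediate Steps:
P(L, N) = 1 (P(L, N) = -9 + 10 = 1)
P(-222, -66)/83007 = 1/83007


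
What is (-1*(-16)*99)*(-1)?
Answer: -1584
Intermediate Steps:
(-1*(-16)*99)*(-1) = (16*99)*(-1) = 1584*(-1) = -1584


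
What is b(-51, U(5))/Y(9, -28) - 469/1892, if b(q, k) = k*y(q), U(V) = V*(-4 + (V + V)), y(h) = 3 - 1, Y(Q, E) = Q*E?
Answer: -19309/39732 ≈ -0.48598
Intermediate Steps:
Y(Q, E) = E*Q
y(h) = 2
U(V) = V*(-4 + 2*V)
b(q, k) = 2*k (b(q, k) = k*2 = 2*k)
b(-51, U(5))/Y(9, -28) - 469/1892 = (2*(2*5*(-2 + 5)))/((-28*9)) - 469/1892 = (2*(2*5*3))/(-252) - 469*1/1892 = (2*30)*(-1/252) - 469/1892 = 60*(-1/252) - 469/1892 = -5/21 - 469/1892 = -19309/39732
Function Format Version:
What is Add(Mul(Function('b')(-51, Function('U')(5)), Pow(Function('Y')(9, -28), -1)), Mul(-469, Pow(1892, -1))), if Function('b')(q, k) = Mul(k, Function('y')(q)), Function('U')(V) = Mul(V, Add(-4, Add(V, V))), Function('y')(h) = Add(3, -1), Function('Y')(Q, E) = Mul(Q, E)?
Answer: Rational(-19309, 39732) ≈ -0.48598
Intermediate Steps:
Function('Y')(Q, E) = Mul(E, Q)
Function('y')(h) = 2
Function('U')(V) = Mul(V, Add(-4, Mul(2, V)))
Function('b')(q, k) = Mul(2, k) (Function('b')(q, k) = Mul(k, 2) = Mul(2, k))
Add(Mul(Function('b')(-51, Function('U')(5)), Pow(Function('Y')(9, -28), -1)), Mul(-469, Pow(1892, -1))) = Add(Mul(Mul(2, Mul(2, 5, Add(-2, 5))), Pow(Mul(-28, 9), -1)), Mul(-469, Pow(1892, -1))) = Add(Mul(Mul(2, Mul(2, 5, 3)), Pow(-252, -1)), Mul(-469, Rational(1, 1892))) = Add(Mul(Mul(2, 30), Rational(-1, 252)), Rational(-469, 1892)) = Add(Mul(60, Rational(-1, 252)), Rational(-469, 1892)) = Add(Rational(-5, 21), Rational(-469, 1892)) = Rational(-19309, 39732)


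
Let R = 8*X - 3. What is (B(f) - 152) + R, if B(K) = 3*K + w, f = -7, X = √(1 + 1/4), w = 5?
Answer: -171 + 4*√5 ≈ -162.06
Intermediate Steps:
X = √5/2 (X = √(1 + 1*(¼)) = √(1 + ¼) = √(5/4) = √5/2 ≈ 1.1180)
B(K) = 5 + 3*K (B(K) = 3*K + 5 = 5 + 3*K)
R = -3 + 4*√5 (R = 8*(√5/2) - 3 = 4*√5 - 3 = -3 + 4*√5 ≈ 5.9443)
(B(f) - 152) + R = ((5 + 3*(-7)) - 152) + (-3 + 4*√5) = ((5 - 21) - 152) + (-3 + 4*√5) = (-16 - 152) + (-3 + 4*√5) = -168 + (-3 + 4*√5) = -171 + 4*√5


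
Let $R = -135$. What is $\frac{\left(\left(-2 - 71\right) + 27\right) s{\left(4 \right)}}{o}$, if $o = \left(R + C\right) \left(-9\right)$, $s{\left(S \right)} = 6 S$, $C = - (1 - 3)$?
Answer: $- \frac{368}{399} \approx -0.92231$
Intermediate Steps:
$C = 2$ ($C = \left(-1\right) \left(-2\right) = 2$)
$o = 1197$ ($o = \left(-135 + 2\right) \left(-9\right) = \left(-133\right) \left(-9\right) = 1197$)
$\frac{\left(\left(-2 - 71\right) + 27\right) s{\left(4 \right)}}{o} = \frac{\left(\left(-2 - 71\right) + 27\right) 6 \cdot 4}{1197} = \left(-73 + 27\right) 24 \cdot \frac{1}{1197} = \left(-46\right) 24 \cdot \frac{1}{1197} = \left(-1104\right) \frac{1}{1197} = - \frac{368}{399}$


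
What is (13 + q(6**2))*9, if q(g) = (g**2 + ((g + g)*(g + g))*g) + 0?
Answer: 1691397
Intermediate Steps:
q(g) = g**2 + 4*g**3 (q(g) = (g**2 + ((2*g)*(2*g))*g) + 0 = (g**2 + (4*g**2)*g) + 0 = (g**2 + 4*g**3) + 0 = g**2 + 4*g**3)
(13 + q(6**2))*9 = (13 + (6**2)**2*(1 + 4*6**2))*9 = (13 + 36**2*(1 + 4*36))*9 = (13 + 1296*(1 + 144))*9 = (13 + 1296*145)*9 = (13 + 187920)*9 = 187933*9 = 1691397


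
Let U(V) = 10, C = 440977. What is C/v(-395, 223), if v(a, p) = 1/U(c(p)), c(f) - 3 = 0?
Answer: 4409770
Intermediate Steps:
c(f) = 3 (c(f) = 3 + 0 = 3)
v(a, p) = 1/10
C/v(-395, 223) = 440977/(1/10) = 440977*10 = 4409770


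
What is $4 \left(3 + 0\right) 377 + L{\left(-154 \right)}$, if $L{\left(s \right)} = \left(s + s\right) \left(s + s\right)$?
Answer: $99388$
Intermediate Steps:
$L{\left(s \right)} = 4 s^{2}$ ($L{\left(s \right)} = 2 s 2 s = 4 s^{2}$)
$4 \left(3 + 0\right) 377 + L{\left(-154 \right)} = 4 \left(3 + 0\right) 377 + 4 \left(-154\right)^{2} = 4 \cdot 3 \cdot 377 + 4 \cdot 23716 = 12 \cdot 377 + 94864 = 4524 + 94864 = 99388$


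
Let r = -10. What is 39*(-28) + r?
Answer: -1102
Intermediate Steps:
39*(-28) + r = 39*(-28) - 10 = -1092 - 10 = -1102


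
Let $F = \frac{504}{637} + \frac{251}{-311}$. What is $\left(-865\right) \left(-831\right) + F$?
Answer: $\frac{20343182866}{28301} \approx 7.1882 \cdot 10^{5}$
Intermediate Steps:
$F = - \frac{449}{28301}$ ($F = 504 \cdot \frac{1}{637} + 251 \left(- \frac{1}{311}\right) = \frac{72}{91} - \frac{251}{311} = - \frac{449}{28301} \approx -0.015865$)
$\left(-865\right) \left(-831\right) + F = \left(-865\right) \left(-831\right) - \frac{449}{28301} = 718815 - \frac{449}{28301} = \frac{20343182866}{28301}$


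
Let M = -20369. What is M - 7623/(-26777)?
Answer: -545413090/26777 ≈ -20369.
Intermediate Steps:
M - 7623/(-26777) = -20369 - 7623/(-26777) = -20369 - 7623*(-1/26777) = -20369 + 7623/26777 = -545413090/26777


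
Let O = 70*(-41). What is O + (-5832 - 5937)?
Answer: -14639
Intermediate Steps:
O = -2870
O + (-5832 - 5937) = -2870 + (-5832 - 5937) = -2870 - 11769 = -14639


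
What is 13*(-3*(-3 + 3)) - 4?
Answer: -4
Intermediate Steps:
13*(-3*(-3 + 3)) - 4 = 13*(-3*0) - 4 = 13*0 - 4 = 0 - 4 = -4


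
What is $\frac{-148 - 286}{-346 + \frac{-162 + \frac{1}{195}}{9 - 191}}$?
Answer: $\frac{15402660}{12247951} \approx 1.2576$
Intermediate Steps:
$\frac{-148 - 286}{-346 + \frac{-162 + \frac{1}{195}}{9 - 191}} = - \frac{434}{-346 + \frac{-162 + \frac{1}{195}}{-182}} = - \frac{434}{-346 - - \frac{31589}{35490}} = - \frac{434}{-346 + \frac{31589}{35490}} = - \frac{434}{- \frac{12247951}{35490}} = \left(-434\right) \left(- \frac{35490}{12247951}\right) = \frac{15402660}{12247951}$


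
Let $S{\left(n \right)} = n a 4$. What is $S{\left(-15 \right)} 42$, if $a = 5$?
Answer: $-12600$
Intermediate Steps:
$S{\left(n \right)} = 20 n$ ($S{\left(n \right)} = n 5 \cdot 4 = 5 n 4 = 20 n$)
$S{\left(-15 \right)} 42 = 20 \left(-15\right) 42 = \left(-300\right) 42 = -12600$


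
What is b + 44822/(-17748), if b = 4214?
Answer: 37372625/8874 ≈ 4211.5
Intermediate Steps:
b + 44822/(-17748) = 4214 + 44822/(-17748) = 4214 + 44822*(-1/17748) = 4214 - 22411/8874 = 37372625/8874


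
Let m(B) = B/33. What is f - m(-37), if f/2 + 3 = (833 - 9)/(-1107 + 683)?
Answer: -15331/1749 ≈ -8.7656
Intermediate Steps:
m(B) = B/33 (m(B) = B*(1/33) = B/33)
f = -524/53 (f = -6 + 2*((833 - 9)/(-1107 + 683)) = -6 + 2*(824/(-424)) = -6 + 2*(824*(-1/424)) = -6 + 2*(-103/53) = -6 - 206/53 = -524/53 ≈ -9.8868)
f - m(-37) = -524/53 - (-37)/33 = -524/53 - 1*(-37/33) = -524/53 + 37/33 = -15331/1749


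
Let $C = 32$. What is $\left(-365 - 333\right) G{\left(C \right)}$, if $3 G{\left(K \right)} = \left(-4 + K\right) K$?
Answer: $- \frac{625408}{3} \approx -2.0847 \cdot 10^{5}$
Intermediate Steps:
$G{\left(K \right)} = \frac{K \left(-4 + K\right)}{3}$ ($G{\left(K \right)} = \frac{\left(-4 + K\right) K}{3} = \frac{K \left(-4 + K\right)}{3}$)
$\left(-365 - 333\right) G{\left(C \right)} = \left(-365 - 333\right) \frac{1}{3} \cdot 32 \left(-4 + 32\right) = \left(-365 - 333\right) \frac{1}{3} \cdot 32 \cdot 28 = \left(-698\right) \frac{896}{3} = - \frac{625408}{3}$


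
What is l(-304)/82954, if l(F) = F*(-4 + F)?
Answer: 2464/2183 ≈ 1.1287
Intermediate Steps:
l(-304)/82954 = -304*(-4 - 304)/82954 = -304*(-308)*(1/82954) = 93632*(1/82954) = 2464/2183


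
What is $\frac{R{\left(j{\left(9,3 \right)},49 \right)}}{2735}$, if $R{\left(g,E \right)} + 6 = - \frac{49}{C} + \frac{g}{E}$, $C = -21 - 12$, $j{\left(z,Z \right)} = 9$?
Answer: $- \frac{7004}{4422495} \approx -0.0015837$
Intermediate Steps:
$C = -33$
$R{\left(g,E \right)} = - \frac{149}{33} + \frac{g}{E}$ ($R{\left(g,E \right)} = -6 + \left(- \frac{49}{-33} + \frac{g}{E}\right) = -6 + \left(\left(-49\right) \left(- \frac{1}{33}\right) + \frac{g}{E}\right) = -6 + \left(\frac{49}{33} + \frac{g}{E}\right) = - \frac{149}{33} + \frac{g}{E}$)
$\frac{R{\left(j{\left(9,3 \right)},49 \right)}}{2735} = \frac{- \frac{149}{33} + \frac{9}{49}}{2735} = \left(- \frac{149}{33} + 9 \cdot \frac{1}{49}\right) \frac{1}{2735} = \left(- \frac{149}{33} + \frac{9}{49}\right) \frac{1}{2735} = \left(- \frac{7004}{1617}\right) \frac{1}{2735} = - \frac{7004}{4422495}$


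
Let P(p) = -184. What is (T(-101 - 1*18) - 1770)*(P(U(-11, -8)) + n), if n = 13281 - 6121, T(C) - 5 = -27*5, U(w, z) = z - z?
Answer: -13254400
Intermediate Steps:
U(w, z) = 0
T(C) = -130 (T(C) = 5 - 27*5 = 5 - 135 = -130)
n = 7160
(T(-101 - 1*18) - 1770)*(P(U(-11, -8)) + n) = (-130 - 1770)*(-184 + 7160) = -1900*6976 = -13254400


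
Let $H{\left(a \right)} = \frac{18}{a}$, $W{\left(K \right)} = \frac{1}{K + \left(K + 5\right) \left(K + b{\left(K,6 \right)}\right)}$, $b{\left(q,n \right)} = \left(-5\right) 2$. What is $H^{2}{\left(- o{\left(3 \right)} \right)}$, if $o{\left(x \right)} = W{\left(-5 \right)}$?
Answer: $8100$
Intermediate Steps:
$b{\left(q,n \right)} = -10$
$W{\left(K \right)} = \frac{1}{K + \left(-10 + K\right) \left(5 + K\right)}$ ($W{\left(K \right)} = \frac{1}{K + \left(K + 5\right) \left(K - 10\right)} = \frac{1}{K + \left(5 + K\right) \left(-10 + K\right)} = \frac{1}{K + \left(-10 + K\right) \left(5 + K\right)}$)
$o{\left(x \right)} = - \frac{1}{5}$ ($o{\left(x \right)} = \frac{1}{-50 + \left(-5\right)^{2} - -20} = \frac{1}{-50 + 25 + 20} = \frac{1}{-5} = - \frac{1}{5}$)
$H^{2}{\left(- o{\left(3 \right)} \right)} = \left(\frac{18}{\left(-1\right) \left(- \frac{1}{5}\right)}\right)^{2} = \left(18 \frac{1}{\frac{1}{5}}\right)^{2} = \left(18 \cdot 5\right)^{2} = 90^{2} = 8100$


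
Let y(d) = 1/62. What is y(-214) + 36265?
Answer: 2248431/62 ≈ 36265.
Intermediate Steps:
y(d) = 1/62
y(-214) + 36265 = 1/62 + 36265 = 2248431/62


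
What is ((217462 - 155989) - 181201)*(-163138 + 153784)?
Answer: 1119935712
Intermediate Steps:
((217462 - 155989) - 181201)*(-163138 + 153784) = (61473 - 181201)*(-9354) = -119728*(-9354) = 1119935712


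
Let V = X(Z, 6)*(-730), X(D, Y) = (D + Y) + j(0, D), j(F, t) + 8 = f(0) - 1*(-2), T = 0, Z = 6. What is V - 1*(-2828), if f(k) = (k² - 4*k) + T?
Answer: -1552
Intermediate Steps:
f(k) = k² - 4*k (f(k) = (k² - 4*k) + 0 = k² - 4*k)
j(F, t) = -6 (j(F, t) = -8 + (0*(-4 + 0) - 1*(-2)) = -8 + (0*(-4) + 2) = -8 + (0 + 2) = -8 + 2 = -6)
X(D, Y) = -6 + D + Y (X(D, Y) = (D + Y) - 6 = -6 + D + Y)
V = -4380 (V = (-6 + 6 + 6)*(-730) = 6*(-730) = -4380)
V - 1*(-2828) = -4380 - 1*(-2828) = -4380 + 2828 = -1552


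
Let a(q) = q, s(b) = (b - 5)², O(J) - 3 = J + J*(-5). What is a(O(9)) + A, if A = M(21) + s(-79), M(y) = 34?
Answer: 7057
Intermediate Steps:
O(J) = 3 - 4*J (O(J) = 3 + (J + J*(-5)) = 3 + (J - 5*J) = 3 - 4*J)
s(b) = (-5 + b)²
A = 7090 (A = 34 + (-5 - 79)² = 34 + (-84)² = 34 + 7056 = 7090)
a(O(9)) + A = (3 - 4*9) + 7090 = (3 - 36) + 7090 = -33 + 7090 = 7057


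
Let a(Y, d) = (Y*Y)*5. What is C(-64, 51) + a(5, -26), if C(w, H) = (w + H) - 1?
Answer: 111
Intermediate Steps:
a(Y, d) = 5*Y**2 (a(Y, d) = Y**2*5 = 5*Y**2)
C(w, H) = -1 + H + w (C(w, H) = (H + w) - 1 = -1 + H + w)
C(-64, 51) + a(5, -26) = (-1 + 51 - 64) + 5*5**2 = -14 + 5*25 = -14 + 125 = 111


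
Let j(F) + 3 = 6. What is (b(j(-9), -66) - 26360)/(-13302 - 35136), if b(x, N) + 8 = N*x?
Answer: 13283/24219 ≈ 0.54845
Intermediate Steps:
j(F) = 3 (j(F) = -3 + 6 = 3)
b(x, N) = -8 + N*x
(b(j(-9), -66) - 26360)/(-13302 - 35136) = ((-8 - 66*3) - 26360)/(-13302 - 35136) = ((-8 - 198) - 26360)/(-48438) = (-206 - 26360)*(-1/48438) = -26566*(-1/48438) = 13283/24219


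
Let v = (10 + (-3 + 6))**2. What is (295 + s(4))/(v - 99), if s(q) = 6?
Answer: 43/10 ≈ 4.3000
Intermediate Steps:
v = 169 (v = (10 + 3)**2 = 13**2 = 169)
(295 + s(4))/(v - 99) = (295 + 6)/(169 - 99) = 301/70 = 301*(1/70) = 43/10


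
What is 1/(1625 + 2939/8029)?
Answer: 8029/13050064 ≈ 0.00061525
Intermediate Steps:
1/(1625 + 2939/8029) = 1/(13050064/8029) = 8029/13050064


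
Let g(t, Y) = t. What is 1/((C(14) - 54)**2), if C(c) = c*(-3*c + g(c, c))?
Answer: 1/198916 ≈ 5.0273e-6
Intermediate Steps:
C(c) = -2*c**2 (C(c) = c*(-3*c + c) = c*(-2*c) = -2*c**2)
1/((C(14) - 54)**2) = 1/((-2*14**2 - 54)**2) = 1/((-2*196 - 54)**2) = 1/((-392 - 54)**2) = 1/((-446)**2) = 1/198916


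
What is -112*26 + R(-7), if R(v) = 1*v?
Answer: -2919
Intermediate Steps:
R(v) = v
-112*26 + R(-7) = -112*26 - 7 = -2912 - 7 = -2919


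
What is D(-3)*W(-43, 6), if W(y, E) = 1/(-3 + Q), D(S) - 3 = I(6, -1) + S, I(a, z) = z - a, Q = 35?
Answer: -7/32 ≈ -0.21875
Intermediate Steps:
D(S) = -4 + S (D(S) = 3 + ((-1 - 1*6) + S) = 3 + ((-1 - 6) + S) = 3 + (-7 + S) = -4 + S)
W(y, E) = 1/32 (W(y, E) = 1/(-3 + 35) = 1/32)
D(-3)*W(-43, 6) = (-4 - 3)*(1/32) = -7*1/32 = -7/32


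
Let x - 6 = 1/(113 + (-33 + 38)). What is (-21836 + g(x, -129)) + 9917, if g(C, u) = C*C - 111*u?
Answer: 33920281/13924 ≈ 2436.1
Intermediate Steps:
x = 709/118 (x = 6 + 1/(113 + (-33 + 38)) = 6 + 1/(113 + 5) = 6 + 1/118 = 709/118 ≈ 6.0085)
g(C, u) = C**2 - 111*u
(-21836 + g(x, -129)) + 9917 = (-21836 + ((709/118)**2 - 111*(-129))) + 9917 = (-21836 + (502681/13924 + 14319)) + 9917 = (-21836 + 199880437/13924) + 9917 = -104164027/13924 + 9917 = 33920281/13924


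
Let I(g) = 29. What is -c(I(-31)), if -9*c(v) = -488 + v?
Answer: -51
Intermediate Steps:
c(v) = 488/9 - v/9 (c(v) = -(-488 + v)/9 = 488/9 - v/9)
-c(I(-31)) = -(488/9 - ⅑*29) = -(488/9 - 29/9) = -1*51 = -51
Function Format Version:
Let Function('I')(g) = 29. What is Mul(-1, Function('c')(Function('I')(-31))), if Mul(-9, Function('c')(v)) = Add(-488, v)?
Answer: -51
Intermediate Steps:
Function('c')(v) = Add(Rational(488, 9), Mul(Rational(-1, 9), v)) (Function('c')(v) = Mul(Rational(-1, 9), Add(-488, v)) = Add(Rational(488, 9), Mul(Rational(-1, 9), v)))
Mul(-1, Function('c')(Function('I')(-31))) = Mul(-1, Add(Rational(488, 9), Mul(Rational(-1, 9), 29))) = Mul(-1, Add(Rational(488, 9), Rational(-29, 9))) = Mul(-1, 51) = -51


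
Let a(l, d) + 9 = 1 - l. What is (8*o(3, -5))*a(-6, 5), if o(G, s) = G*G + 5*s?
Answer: 256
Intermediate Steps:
a(l, d) = -8 - l (a(l, d) = -9 + (1 - l) = -8 - l)
o(G, s) = G² + 5*s
(8*o(3, -5))*a(-6, 5) = (8*(3² + 5*(-5)))*(-8 - 1*(-6)) = (8*(9 - 25))*(-8 + 6) = (8*(-16))*(-2) = -128*(-2) = 256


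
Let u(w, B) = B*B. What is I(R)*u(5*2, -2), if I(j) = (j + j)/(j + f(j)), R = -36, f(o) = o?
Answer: 4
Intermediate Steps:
u(w, B) = B²
I(j) = 1 (I(j) = (j + j)/(j + j) = (2*j)/((2*j)) = (2*j)*(1/(2*j)) = 1)
I(R)*u(5*2, -2) = 1*(-2)² = 1*4 = 4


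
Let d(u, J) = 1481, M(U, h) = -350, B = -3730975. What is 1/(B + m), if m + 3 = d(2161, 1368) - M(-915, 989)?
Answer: -1/3729147 ≈ -2.6816e-7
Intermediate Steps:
m = 1828 (m = -3 + (1481 - 1*(-350)) = -3 + (1481 + 350) = -3 + 1831 = 1828)
1/(B + m) = 1/(-3730975 + 1828) = 1/(-3729147) = -1/3729147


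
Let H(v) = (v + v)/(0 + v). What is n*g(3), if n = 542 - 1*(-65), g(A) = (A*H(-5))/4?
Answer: 1821/2 ≈ 910.50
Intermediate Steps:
H(v) = 2 (H(v) = (2*v)/v = 2)
g(A) = A/2 (g(A) = (A*2)/4 = (2*A)*(1/4) = A/2)
n = 607 (n = 542 + 65 = 607)
n*g(3) = 607*((1/2)*3) = 607*(3/2) = 1821/2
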